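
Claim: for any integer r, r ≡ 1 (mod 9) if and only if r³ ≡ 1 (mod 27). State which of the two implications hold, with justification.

Both directions hold.

[⇐] The residues r modulo 27 with r³ ≡ 1 (mod 27) are exactly {1, 10, 19}, and each is ≡ 1 (mod 9).

[⇒] Suppose r ≡ 1 (mod 9). Working modulo 27, r ∈ {1, 10, 19}; for each such r, r³ ≡ 1 (mod 27).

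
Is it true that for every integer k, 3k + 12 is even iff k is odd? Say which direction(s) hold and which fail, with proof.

(⟹) This fails: k = 2 gives 3k + 12 = 18, which is even, but 2 is even, not odd.

(⟸) This also fails: k = 7 is odd, but 3k + 12 = 33 is odd, not even.

(⇒) fails and (⇐) fails.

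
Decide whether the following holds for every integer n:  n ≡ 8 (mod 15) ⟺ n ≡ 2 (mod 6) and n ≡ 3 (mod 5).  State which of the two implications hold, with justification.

Forward direction. This fails: n = 23 gives 23 ≡ 8 (mod 15) but 23 ≡ 5 (mod 6), so the conjunction on the right does not hold.

Converse. If n ≡ 2 (mod 6) and n ≡ 3 (mod 5), then by the Chinese remainder theorem n ≡ 8 (mod 30). Since 8 ≡ 8 (mod 15) and 15 ∣ 30, we get n ≡ 8 (mod 15).

Only the converse holds.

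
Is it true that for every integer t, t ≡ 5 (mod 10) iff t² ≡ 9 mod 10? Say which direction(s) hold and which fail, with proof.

Forward direction. This fails: take t = 5. Then 5 ≡ 5 (mod 10), but 5² = 25 ≡ 5 (mod 10), not 9.

Converse. This fails: take t = 3. Then 3² = 9 ≡ 9 (mod 10), yet 3 ≡ 3 (mod 10), not 5.

Neither implication holds.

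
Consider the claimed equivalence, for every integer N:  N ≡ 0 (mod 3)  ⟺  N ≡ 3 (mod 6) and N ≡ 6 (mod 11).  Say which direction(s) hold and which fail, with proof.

[⇒] This fails: N = 0 gives 0 ≡ 0 (mod 3) but 0 ≡ 0 (mod 6), so the conjunction on the right does not hold.

[⇐] Conversely, if N ≡ 3 (mod 6) and N ≡ 6 (mod 11), then by the Chinese remainder theorem N ≡ 39 (mod 66). Since 39 ≡ 0 (mod 3) and 3 ∣ 66, we get N ≡ 0 (mod 3).

(⇒) fails; (⇐) holds.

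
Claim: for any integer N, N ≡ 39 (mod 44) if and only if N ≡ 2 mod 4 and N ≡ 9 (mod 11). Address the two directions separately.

Neither implication holds.

[⇒] This fails: N = 39 gives 39 ≡ 39 (mod 44) but 39 ≡ 3 (mod 4), so the conjunction on the right does not hold.

[⇐] This fails: N = 42 satisfies both congruences on the right (42 ≡ 2 mod 4 and 42 ≡ 9 mod 11) yet 42 ≡ 42 (mod 44), not 39.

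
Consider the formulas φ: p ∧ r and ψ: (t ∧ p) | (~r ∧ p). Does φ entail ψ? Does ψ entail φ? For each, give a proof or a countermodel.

Forward direction. This fails. Under p = T, r = T, t = F, the left side is true but the right side is false.

Converse. This fails. Under p = T, r = F, t = F, the left side is false but the right side is true.

Both directions fail.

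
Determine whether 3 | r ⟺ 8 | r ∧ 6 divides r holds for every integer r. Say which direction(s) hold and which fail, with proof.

[⇒] This fails: take r = 3. Certainly 3 ∣ 3, but 8 ∤ 3.

[⇐] Suppose 8 ∣ r and 6 ∣ r. Any common multiple of 8 and 6 is a multiple of their lcm; here lcm(8, 6) = 8·6/gcd(8, 6) = 48/2 = 24, so 24 ∣ r. Since 3 ∣ 24, it follows that 3 ∣ r.

Only the reverse direction holds.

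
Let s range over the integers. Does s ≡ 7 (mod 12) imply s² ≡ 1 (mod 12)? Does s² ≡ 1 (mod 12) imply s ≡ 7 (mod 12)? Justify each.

Only the forward direction holds.

(⟸) This fails: take s = 1. Then 1² = 1 ≡ 1 (mod 12), yet 1 ≡ 1 (mod 12), not 7.

(⟹) Suppose s ≡ 7 (mod 12). Write s = 12j + 7. Then (12j + 7)² = 144j² + 168j + 49 = 12(12j² + 14j + 4) + 1, so s² ≡ 1 (mod 12).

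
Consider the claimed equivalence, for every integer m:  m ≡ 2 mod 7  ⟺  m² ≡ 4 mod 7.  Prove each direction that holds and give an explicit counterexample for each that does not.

(→) Suppose m ≡ 2 mod 7. Write m = 7j + 2. Then (7j + 2)² = 49j² + 28j + 4 = 7(7j² + 4j) + 4, so m² ≡ 4 (mod 7).

(←) This fails: take m = 5. Then 5² = 25 ≡ 4 (mod 7), yet 5 ≡ 5 (mod 7), not 2.

Only the forward implication holds.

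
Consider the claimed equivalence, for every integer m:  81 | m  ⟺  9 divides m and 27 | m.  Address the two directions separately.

(⟹) If 81 ∣ m, write m = 81q. Since 81 = 9·9, m = 9·(9q), so 9 ∣ m; and since 81 = 3·27, m = 27·(3q), so 27 ∣ m.

(⟸) This fails: take m = 27. Both 9 ∣ 27 and 27 ∣ 27, yet 27 is not a multiple of 81 (since 27 = 0·81 + 27), so 81 ∤ 27.

Only the forward direction holds.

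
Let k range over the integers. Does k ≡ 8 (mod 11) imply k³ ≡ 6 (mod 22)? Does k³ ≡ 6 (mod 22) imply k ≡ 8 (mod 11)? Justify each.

(⇒) fails; (⇐) holds.

(⟹) This fails: take k = 19. Then 19 ≡ 8 (mod 11), but 19³ = 6859 ≡ 17 (mod 22), not 6.

(⟸) Conversely, the residues r modulo 22 with r³ ≡ 6 (mod 22) are exactly {8}, and each is ≡ 8 (mod 11).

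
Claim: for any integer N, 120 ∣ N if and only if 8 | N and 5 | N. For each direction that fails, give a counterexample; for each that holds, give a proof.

(→) If 120 ∣ N, write N = 120q. Since 120 = 15·8, N = 8·(15q), so 8 ∣ N; and since 120 = 24·5, N = 5·(24q), so 5 ∣ N.

(←) This fails: take N = 40. Both 8 ∣ 40 and 5 ∣ 40, yet 40 is not a multiple of 120 (since 40 = 0·120 + 40), so 120 ∤ 40.

(⇒) holds; (⇐) fails.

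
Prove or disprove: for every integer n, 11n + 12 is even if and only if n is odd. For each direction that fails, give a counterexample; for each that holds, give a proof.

Neither implication holds.

[⇒] This fails: n = 6 gives 11n + 12 = 78, which is even, but 6 is even, not odd.

[⇐] This also fails: n = 5 is odd, but 11n + 12 = 67 is odd, not even.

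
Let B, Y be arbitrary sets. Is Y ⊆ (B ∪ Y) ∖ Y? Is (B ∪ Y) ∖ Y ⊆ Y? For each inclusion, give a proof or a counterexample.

Neither inclusion holds.

(⊆) This inclusion fails. Take B = ∅, Y = {1}; then 1 ∈ Y but 1 ∉ (B ∪ Y) ∖ Y.

(⊇) This inclusion fails. Take B = {1}, Y = ∅; then 1 ∈ (B ∪ Y) ∖ Y but 1 ∉ Y.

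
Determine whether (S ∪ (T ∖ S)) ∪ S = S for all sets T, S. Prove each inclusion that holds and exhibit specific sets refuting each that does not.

The sets are not equal: only the reverse inclusion holds.

Forward inclusion. This inclusion fails. Take T = {1}, S = ∅; then 1 ∈ (S ∪ (T ∖ S)) ∪ S but 1 ∉ S.

Reverse inclusion. Let x ∈ S. Then either x ∈ S and x ∉ T; or x ∈ T ∩ S. In each case x ∈ (S ∪ (T ∖ S)) ∪ S, so S ⊆ (S ∪ (T ∖ S)) ∪ S.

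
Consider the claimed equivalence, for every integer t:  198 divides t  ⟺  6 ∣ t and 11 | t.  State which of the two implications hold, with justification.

[⇐] This fails: take t = 66. Both 6 ∣ 66 and 11 ∣ 66, yet 66 is not a multiple of 198 (since 66 = 0·198 + 66), so 198 ∤ 66.

[⇒] If 198 ∣ t, write t = 198q. Since 198 = 33·6, t = 6·(33q), so 6 ∣ t; and since 198 = 18·11, t = 11·(18q), so 11 ∣ t.

Not equivalent: only (⇒) holds.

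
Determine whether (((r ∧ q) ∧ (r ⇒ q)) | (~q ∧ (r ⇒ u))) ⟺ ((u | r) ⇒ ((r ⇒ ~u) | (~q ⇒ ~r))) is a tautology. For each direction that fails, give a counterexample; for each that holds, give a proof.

Forward direction. This fails. Under r = T, u = T, q = F, the left side is true but the right side is false.

Converse. This fails. Under r = T, u = F, q = F, the left side is false but the right side is true.

(⇒) fails and (⇐) fails.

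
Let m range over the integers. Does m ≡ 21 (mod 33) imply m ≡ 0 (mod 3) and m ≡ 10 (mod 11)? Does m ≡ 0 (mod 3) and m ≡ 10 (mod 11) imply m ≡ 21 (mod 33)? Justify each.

[⇐] If m ≡ 0 (mod 3) and m ≡ 10 (mod 11), then by the Chinese remainder theorem m ≡ 21 (mod 33). This is exactly m ≡ 21 (mod 33).

[⇒] Suppose m ≡ 21 (mod 33); write m = 33j + 21. Since 3 ∣ 33, reducing mod 3 gives m ≡ 21 ≡ 0 (mod 3); since 11 ∣ 33, reducing mod 11 gives m ≡ 21 ≡ 10 (mod 11).

Both implications hold.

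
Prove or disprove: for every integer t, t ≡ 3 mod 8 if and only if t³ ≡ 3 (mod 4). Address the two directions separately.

(⟹) Suppose t ≡ 3 (mod 8). Then t³ ≡ 3³ = 27 (mod 8), and since 4 ∣ 8, also t³ ≡ 3 (mod 4).

(⟸) This fails: take t = 7. Then 7³ = 343 ≡ 3 (mod 4), yet 7 ≡ 7 (mod 8), not 3.

(⇒) holds; (⇐) fails.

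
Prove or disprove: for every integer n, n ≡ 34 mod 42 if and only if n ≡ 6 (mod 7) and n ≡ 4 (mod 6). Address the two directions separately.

(⟸) If n ≡ 6 (mod 7) and n ≡ 4 (mod 6), then by the Chinese remainder theorem n ≡ 34 (mod 42). This is exactly n ≡ 34 (mod 42).

(⟹) Suppose n ≡ 34 (mod 42); write n = 42j + 34. Since 7 ∣ 42, reducing mod 7 gives n ≡ 34 ≡ 6 (mod 7); since 6 ∣ 42, reducing mod 6 gives n ≡ 34 ≡ 4 (mod 6).

Both directions hold.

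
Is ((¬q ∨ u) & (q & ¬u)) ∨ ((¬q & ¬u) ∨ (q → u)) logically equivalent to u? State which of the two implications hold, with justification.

(⟸) Assume the antecedent. If q is true, the antecedent forces (q = T, u = T), and the consequent holds there. If q is false, the consequent reduces to true regardless of the other variables. Either way the consequent holds.

(⟹) This fails. Under q = F, u = F, the left side is true but the right side is false.

The forward direction fails; the converse holds.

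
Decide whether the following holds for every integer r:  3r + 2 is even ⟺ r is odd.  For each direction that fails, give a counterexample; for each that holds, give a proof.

Neither implication holds.

[⇒] This fails: r = 4 gives 3r + 2 = 14, which is even, but 4 is even, not odd.

[⇐] This also fails: r = 5 is odd, but 3r + 2 = 17 is odd, not even.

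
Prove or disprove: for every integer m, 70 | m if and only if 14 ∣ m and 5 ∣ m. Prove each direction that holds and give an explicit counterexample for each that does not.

(⇐) Suppose 14 ∣ m and 5 ∣ m. Any common multiple of 14 and 5 is a multiple of their lcm; here gcd(14, 5) = 1, so lcm(14, 5) = 14·5 = 70, so 70 ∣ m.

(⇒) If 70 ∣ m, write m = 70q. Since 70 = 5·14, m = 14·(5q), so 14 ∣ m; and since 70 = 14·5, m = 5·(14q), so 5 ∣ m.

Both directions hold; the statement is true.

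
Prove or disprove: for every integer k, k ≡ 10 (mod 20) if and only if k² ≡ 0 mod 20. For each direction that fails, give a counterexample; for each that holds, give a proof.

Only the forward direction holds.

(→) Suppose k ≡ 10 (mod 20). Write k = 20j + 10. Then (20j + 10)² = 400j² + 400j + 100 = 20(20j² + 20j + 5) + 0, so k² ≡ 0 (mod 20).

(←) This fails: take k = 0. Then 0² = 0 ≡ 0 (mod 20), yet 0 ≡ 0 (mod 20), not 10.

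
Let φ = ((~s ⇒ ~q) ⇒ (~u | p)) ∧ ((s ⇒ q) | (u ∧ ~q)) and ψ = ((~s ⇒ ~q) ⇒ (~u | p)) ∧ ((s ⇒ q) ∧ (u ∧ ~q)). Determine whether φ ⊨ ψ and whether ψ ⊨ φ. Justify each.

Forward direction. This fails. Under s = F, u = F, p = F, q = F, the left side is true but the right side is false.

Converse. Assume the antecedent. If s is true, the antecedent cannot hold. If s is false, the antecedent forces (s = F, u = T, p = T, q = F), and the consequent holds there. Either way the consequent holds.

Only the converse holds.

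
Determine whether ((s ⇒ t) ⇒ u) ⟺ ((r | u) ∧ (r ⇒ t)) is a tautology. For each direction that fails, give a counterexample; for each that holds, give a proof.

(→) This fails. Under s = T, t = F, r = F, u = F, the left side is true but the right side is false.

(←) This fails. Under s = F, t = T, r = T, u = F, the left side is false but the right side is true.

Both directions fail.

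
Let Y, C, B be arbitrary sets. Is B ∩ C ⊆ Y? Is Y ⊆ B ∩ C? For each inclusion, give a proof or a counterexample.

(⊆) fails and (⊇) fails.

(⊆) This inclusion fails. Take Y = ∅, C = {1}, B = {1}; then 1 ∈ B ∩ C but 1 ∉ Y.

(⊇) This inclusion fails. Take Y = {1}, C = ∅, B = ∅; then 1 ∈ Y but 1 ∉ B ∩ C.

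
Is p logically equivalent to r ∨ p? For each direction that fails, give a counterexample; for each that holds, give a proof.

Converse. This fails. Under r = T, p = F, the left side is false but the right side is true.

Forward direction. Assume the antecedent. If r is true, r ∨ p reduces to true regardless of the other variables. If r is false, the antecedent forces (r = F, p = T), and r ∨ p holds there. Either way r ∨ p holds.

Only the forward implication holds.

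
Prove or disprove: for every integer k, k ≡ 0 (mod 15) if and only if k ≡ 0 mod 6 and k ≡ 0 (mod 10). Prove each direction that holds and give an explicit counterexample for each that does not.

Only the reverse direction holds.

(⟸) If k ≡ 0 (mod 6) and k ≡ 0 (mod 10), then by the Chinese remainder theorem k ≡ 0 (mod 30). Since 0 ≡ 0 (mod 15) and 15 ∣ 30, we get k ≡ 0 (mod 15).

(⟹) This fails: k = 15 gives 15 ≡ 0 (mod 15) but 15 ≡ 3 (mod 6), so the conjunction on the right does not hold.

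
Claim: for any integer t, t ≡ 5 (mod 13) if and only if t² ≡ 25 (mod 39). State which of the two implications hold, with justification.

(⟹) This fails: take t = 18. Then 18 ≡ 5 (mod 13), but 18² = 324 ≡ 12 (mod 39), not 25.

(⟸) This fails: take t = 8. Then 8² = 64 ≡ 25 (mod 39), yet 8 ≡ 8 (mod 13), not 5.

Neither direction holds.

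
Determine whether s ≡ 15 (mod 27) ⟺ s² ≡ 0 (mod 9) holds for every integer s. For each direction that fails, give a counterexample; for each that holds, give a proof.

Only the forward direction holds.

[⇒] Suppose s ≡ 15 (mod 27). Then s² ≡ 15² = 225 (mod 27), and since 9 ∣ 27, also s² ≡ 0 (mod 9).

[⇐] This fails: take s = 0. Then 0² = 0 ≡ 0 (mod 9), yet 0 ≡ 0 (mod 27), not 15.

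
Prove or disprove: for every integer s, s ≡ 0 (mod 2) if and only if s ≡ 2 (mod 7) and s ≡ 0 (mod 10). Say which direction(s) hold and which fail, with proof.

Only the reverse direction holds.

[⇒] This fails: s = 0 gives 0 ≡ 0 (mod 2) but 0 ≡ 0 (mod 7), so the conjunction on the right does not hold.

[⇐] Conversely, if s ≡ 2 (mod 7) and s ≡ 0 (mod 10), then by the Chinese remainder theorem s ≡ 30 (mod 70). Since 30 ≡ 0 (mod 2) and 2 ∣ 70, we get s ≡ 0 (mod 2).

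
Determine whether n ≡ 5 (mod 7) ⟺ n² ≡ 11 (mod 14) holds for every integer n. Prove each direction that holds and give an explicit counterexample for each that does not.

(⇒) This fails: take n = 12. Then 12 ≡ 5 (mod 7), but 12² = 144 ≡ 4 (mod 14), not 11.

(⇐) This fails: take n = 9. Then 9² = 81 ≡ 11 (mod 14), yet 9 ≡ 2 (mod 7), not 5.

Both directions fail.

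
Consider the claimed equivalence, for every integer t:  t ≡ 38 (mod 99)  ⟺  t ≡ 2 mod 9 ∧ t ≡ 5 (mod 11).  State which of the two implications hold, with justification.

Equivalent; both directions hold.

[⇒] Suppose t ≡ 38 (mod 99); write t = 99j + 38. Since 9 ∣ 99, reducing mod 9 gives t ≡ 38 ≡ 2 (mod 9); since 11 ∣ 99, reducing mod 11 gives t ≡ 38 ≡ 5 (mod 11).

[⇐] Conversely, if t ≡ 2 (mod 9) and t ≡ 5 (mod 11), then by the Chinese remainder theorem t ≡ 38 (mod 99). This is exactly t ≡ 38 (mod 99).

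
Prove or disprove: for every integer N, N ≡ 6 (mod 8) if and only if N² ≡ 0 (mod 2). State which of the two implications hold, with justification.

Not equivalent: only (⇒) holds.

(⟹) Suppose N ≡ 6 (mod 8). Then N² ≡ 6² = 36 (mod 8), and since 2 ∣ 8, also N² ≡ 0 (mod 2).

(⟸) This fails: take N = 0. Then 0² = 0 ≡ 0 (mod 2), yet 0 ≡ 0 (mod 8), not 6.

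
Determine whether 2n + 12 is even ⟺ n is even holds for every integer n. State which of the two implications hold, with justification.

(→) This fails: take n = 7. Then 2n + 12 = 26, which is even, yet n = 7 is odd, not even.

(←) Suppose n is even. Since 2 is even, 2n is even for every n, so 2n + 12 has the same parity as 12, which is even. Hence 2n + 12 is even.

Not equivalent: only (⇐) holds.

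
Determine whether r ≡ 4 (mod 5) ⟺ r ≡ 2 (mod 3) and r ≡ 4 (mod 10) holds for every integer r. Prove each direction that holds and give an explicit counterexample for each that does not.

[⇒] This fails: r = 4 gives 4 ≡ 4 (mod 5) but 4 ≡ 1 (mod 3), so the conjunction on the right does not hold.

[⇐] Conversely, if r ≡ 2 (mod 3) and r ≡ 4 (mod 10), then by the Chinese remainder theorem r ≡ 14 (mod 30). Since 14 ≡ 4 (mod 5) and 5 ∣ 30, we get r ≡ 4 (mod 5).

The forward direction fails; the converse holds.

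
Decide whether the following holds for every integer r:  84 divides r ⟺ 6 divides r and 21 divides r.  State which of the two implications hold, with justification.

(⇒) If 84 ∣ r, write r = 84q. Since 84 = 14·6, r = 6·(14q), so 6 ∣ r; and since 84 = 4·21, r = 21·(4q), so 21 ∣ r.

(⇐) This fails: take r = 42. Both 6 ∣ 42 and 21 ∣ 42, yet 42 is not a multiple of 84 (since 42 = 0·84 + 42), so 84 ∤ 42.

(⇒) holds; (⇐) fails.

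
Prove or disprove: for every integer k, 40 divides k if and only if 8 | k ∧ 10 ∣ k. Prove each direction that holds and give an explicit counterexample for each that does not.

(→) If 40 ∣ k, write k = 40q. Since 40 = 5·8, k = 8·(5q), so 8 ∣ k; and since 40 = 4·10, k = 10·(4q), so 10 ∣ k.

(←) Suppose 8 ∣ k and 10 ∣ k. Any common multiple of 8 and 10 is a multiple of their lcm; here lcm(8, 10) = 8·10/gcd(8, 10) = 80/2 = 40, so 40 ∣ k.

Both directions hold.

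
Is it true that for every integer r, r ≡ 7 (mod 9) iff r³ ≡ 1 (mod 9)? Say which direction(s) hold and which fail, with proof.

(⇒) Suppose r ≡ 7 (mod 9). Write r = 9j + 7. Then (9j + 7)³ = 729j³ + 1701j² + 1323j + 343 = 9(81j³ + 189j² + 147j + 38) + 1, so r³ ≡ 1 (mod 9).

(⇐) This fails: take r = 1. Then 1³ = 1 ≡ 1 (mod 9), yet 1 ≡ 1 (mod 9), not 7.

Only the forward direction holds.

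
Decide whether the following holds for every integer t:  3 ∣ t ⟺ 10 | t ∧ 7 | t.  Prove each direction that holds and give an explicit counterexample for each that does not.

Forward direction. This fails: take t = 3. Certainly 3 ∣ 3, but 10 ∤ 3.

Converse. This fails: take t = 70. Both 10 ∣ 70 and 7 ∣ 70, yet 70 is not a multiple of 3 (since 70 = 23·3 + 1), so 3 ∤ 70.

Neither direction holds.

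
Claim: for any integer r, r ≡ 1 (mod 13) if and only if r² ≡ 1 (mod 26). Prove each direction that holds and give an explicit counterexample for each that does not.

Neither direction holds.

(→) This fails: take r = 14. Then 14 ≡ 1 (mod 13), but 14² = 196 ≡ 14 (mod 26), not 1.

(←) This fails: take r = 25. Then 25² = 625 ≡ 1 (mod 26), yet 25 ≡ 12 (mod 13), not 1.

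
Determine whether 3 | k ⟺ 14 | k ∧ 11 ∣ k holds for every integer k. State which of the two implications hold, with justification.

(⇒) fails and (⇐) fails.

(→) This fails: take k = 3. Certainly 3 ∣ 3, but 14 ∤ 3.

(←) This fails: take k = 154. Both 14 ∣ 154 and 11 ∣ 154, yet 154 is not a multiple of 3 (since 154 = 51·3 + 1), so 3 ∤ 154.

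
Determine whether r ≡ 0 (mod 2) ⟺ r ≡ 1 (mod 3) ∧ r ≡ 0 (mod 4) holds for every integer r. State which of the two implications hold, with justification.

Only the reverse direction holds.

[⇐] If r ≡ 1 (mod 3) and r ≡ 0 (mod 4), then by the Chinese remainder theorem r ≡ 4 (mod 12). Since 4 ≡ 0 (mod 2) and 2 ∣ 12, we get r ≡ 0 (mod 2).

[⇒] This fails: r = 0 gives 0 ≡ 0 (mod 2) but 0 ≡ 0 (mod 3), so the conjunction on the right does not hold.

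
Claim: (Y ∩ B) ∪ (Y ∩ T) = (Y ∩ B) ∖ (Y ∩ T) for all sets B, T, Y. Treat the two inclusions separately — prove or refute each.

(⊆) This inclusion fails. Take B = ∅, T = {1}, Y = {1}; then 1 ∈ (Y ∩ B) ∪ (Y ∩ T) but 1 ∉ (Y ∩ B) ∖ (Y ∩ T).

(⊇) Let x ∈ (Y ∩ B) ∖ (Y ∩ T). Then x ∈ B ∩ Y and x ∉ T, from which x ∈ (Y ∩ B) ∪ (Y ∩ T).

The sets are not equal: only the reverse inclusion holds.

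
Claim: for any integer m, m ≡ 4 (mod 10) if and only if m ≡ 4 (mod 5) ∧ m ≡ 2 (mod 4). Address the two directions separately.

The forward direction fails; the converse holds.

(⇒) This fails: m = 4 gives 4 ≡ 4 (mod 10) but 4 ≡ 0 (mod 4), so the conjunction on the right does not hold.

(⇐) Conversely, if m ≡ 4 (mod 5) and m ≡ 2 (mod 4), then by the Chinese remainder theorem m ≡ 14 (mod 20). Since 14 ≡ 4 (mod 10) and 10 ∣ 20, we get m ≡ 4 (mod 10).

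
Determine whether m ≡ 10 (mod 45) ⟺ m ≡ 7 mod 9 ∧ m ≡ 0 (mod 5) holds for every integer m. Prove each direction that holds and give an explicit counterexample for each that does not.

(⟹) This fails: m = 10 gives 10 ≡ 10 (mod 45) but 10 ≡ 1 (mod 9), so the conjunction on the right does not hold.

(⟸) This fails: m = 25 satisfies both congruences on the right (25 ≡ 7 mod 9 and 25 ≡ 0 mod 5) yet 25 ≡ 25 (mod 45), not 10.

Both directions fail.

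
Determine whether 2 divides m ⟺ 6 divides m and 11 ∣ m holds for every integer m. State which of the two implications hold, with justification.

(⇒) This fails: take m = 2. Certainly 2 ∣ 2, but 6 ∤ 2.

(⇐) Suppose 6 ∣ m and 11 ∣ m. Any common multiple of 6 and 11 is a multiple of their lcm; here gcd(6, 11) = 1, so lcm(6, 11) = 6·11 = 66, so 66 ∣ m. Since 2 ∣ 66, it follows that 2 ∣ m.

The forward direction fails; the converse holds.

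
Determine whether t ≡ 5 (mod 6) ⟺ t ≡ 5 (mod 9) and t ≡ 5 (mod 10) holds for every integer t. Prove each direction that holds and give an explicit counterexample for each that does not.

(⟸) If t ≡ 5 (mod 9) and t ≡ 5 (mod 10), then by the Chinese remainder theorem t ≡ 5 (mod 90). Since 5 ≡ 5 (mod 6) and 6 ∣ 90, we get t ≡ 5 (mod 6).

(⟹) This fails: t = 65 gives 65 ≡ 5 (mod 6) but 65 ≡ 2 (mod 9), so the conjunction on the right does not hold.

Only the converse holds.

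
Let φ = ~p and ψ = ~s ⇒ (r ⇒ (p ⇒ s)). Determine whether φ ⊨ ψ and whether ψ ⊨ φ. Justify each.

Only the forward direction holds.

(→) Assume the antecedent. If r is true, the antecedent forces (r = T, s = F, p = F) or (r = T, s = T, p = F), and ~s ⇒ (r ⇒ (p ⇒ s)) holds there. If r is false, ~s ⇒ (r ⇒ (p ⇒ s)) reduces to true regardless of the other variables. Either way ~s ⇒ (r ⇒ (p ⇒ s)) holds.

(←) This fails. Under r = F, s = F, p = T, the left side is false but the right side is true.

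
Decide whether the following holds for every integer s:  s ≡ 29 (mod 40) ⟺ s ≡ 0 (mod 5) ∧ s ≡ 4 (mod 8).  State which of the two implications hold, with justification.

(⇒) fails and (⇐) fails.

(⇒) This fails: s = 29 gives 29 ≡ 29 (mod 40) but 29 ≡ 4 (mod 5), so the conjunction on the right does not hold.

(⇐) This fails: s = 20 satisfies both congruences on the right (20 ≡ 0 mod 5 and 20 ≡ 4 mod 8) yet 20 ≡ 20 (mod 40), not 29.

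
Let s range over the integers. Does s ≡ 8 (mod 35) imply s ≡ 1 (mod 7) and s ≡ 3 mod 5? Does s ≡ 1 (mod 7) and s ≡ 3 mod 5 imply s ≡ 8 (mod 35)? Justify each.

(⟹) Suppose s ≡ 8 (mod 35); write s = 35j + 8. Since 7 ∣ 35, reducing mod 7 gives s ≡ 8 ≡ 1 (mod 7); since 5 ∣ 35, reducing mod 5 gives s ≡ 8 ≡ 3 (mod 5).

(⟸) Conversely, if s ≡ 1 (mod 7) and s ≡ 3 (mod 5), then by the Chinese remainder theorem s ≡ 8 (mod 35). This is exactly s ≡ 8 (mod 35).

Both implications hold.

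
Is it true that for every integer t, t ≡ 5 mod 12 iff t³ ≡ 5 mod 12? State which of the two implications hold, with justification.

(⟹) Suppose t ≡ 5 mod 12. Write t = 12j + 5. Then (12j + 5)³ = 1728j³ + 2160j² + 900j + 125 = 12(144j³ + 180j² + 75j + 10) + 5, so t³ ≡ 5 (mod 12).

(⟸) Conversely, suppose t³ ≡ 5 (mod 12). The only residue r in {0, …, 11} with r³ ≡ 5 (mod 12) is r = 5, so t ≡ 5 (mod 12).

Both directions hold; the statement is true.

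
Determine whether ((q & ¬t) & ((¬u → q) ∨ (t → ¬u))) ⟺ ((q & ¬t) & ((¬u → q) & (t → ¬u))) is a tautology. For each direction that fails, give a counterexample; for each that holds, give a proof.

Both directions hold.

Converse. Assume the antecedent. If q is true, the antecedent forces (q = T, t = F, u = F) or (q = T, t = F, u = T), and the consequent holds there. If q is false, the antecedent cannot hold. Either way the consequent holds.

Forward direction. Assume the antecedent. If q is true, the antecedent forces (q = T, t = F, u = F) or (q = T, t = F, u = T), and the consequent holds there. If q is false, the antecedent cannot hold. Either way the consequent holds.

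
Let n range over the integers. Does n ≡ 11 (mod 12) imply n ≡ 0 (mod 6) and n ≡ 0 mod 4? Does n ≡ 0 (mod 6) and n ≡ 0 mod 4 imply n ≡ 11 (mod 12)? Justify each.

(⇒) fails and (⇐) fails.

(→) This fails: n = 11 gives 11 ≡ 11 (mod 12) but 11 ≡ 5 (mod 6), so the conjunction on the right does not hold.

(←) This fails: n = 0 satisfies both congruences on the right (0 ≡ 0 mod 6 and 0 ≡ 0 mod 4) yet 0 ≡ 0 (mod 12), not 11.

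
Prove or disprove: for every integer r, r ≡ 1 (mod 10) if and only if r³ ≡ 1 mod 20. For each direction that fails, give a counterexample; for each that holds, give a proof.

Only the converse holds.

(⟸) The residues r modulo 20 with r³ ≡ 1 (mod 20) are exactly {1}, and each is ≡ 1 (mod 10).

(⟹) This fails: take r = 11. Then 11 ≡ 1 (mod 10), but 11³ = 1331 ≡ 11 (mod 20), not 1.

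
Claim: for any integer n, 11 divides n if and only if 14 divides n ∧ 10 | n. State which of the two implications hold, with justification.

(⟹) This fails: take n = 11. Certainly 11 ∣ 11, but 14 ∤ 11.

(⟸) This fails: take n = 70. Both 14 ∣ 70 and 10 ∣ 70, yet 70 is not a multiple of 11 (since 70 = 6·11 + 4), so 11 ∤ 70.

(⇒) fails and (⇐) fails.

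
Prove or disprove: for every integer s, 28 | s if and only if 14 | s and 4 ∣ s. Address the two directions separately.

(⟸) Suppose 14 ∣ s and 4 ∣ s. Any common multiple of 14 and 4 is a multiple of their lcm; here lcm(14, 4) = 14·4/gcd(14, 4) = 56/2 = 28, so 28 ∣ s.

(⟹) If 28 ∣ s, write s = 28q. Since 28 = 2·14, s = 14·(2q), so 14 ∣ s; and since 28 = 7·4, s = 4·(7q), so 4 ∣ s.

Both directions hold.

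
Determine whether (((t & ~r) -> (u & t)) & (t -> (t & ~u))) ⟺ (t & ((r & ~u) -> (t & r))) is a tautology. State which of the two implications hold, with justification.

Forward direction. This fails. Under u = F, r = F, t = F, the left side is true but the right side is false.

Converse. This fails. Under u = F, r = F, t = T, the left side is false but the right side is true.

Both directions fail.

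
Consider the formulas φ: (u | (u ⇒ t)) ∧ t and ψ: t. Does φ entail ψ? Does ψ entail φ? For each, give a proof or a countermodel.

Both directions hold; the statement is true.

(⟹) Assume the antecedent. If u is true, the antecedent forces (u = T, t = T), and t holds there. If u is false, the antecedent forces (u = F, t = T), and t holds there. Either way t holds.

(⟸) Assume the antecedent. If u is true, the antecedent forces (u = T, t = T), and (u | (u ⇒ t)) ∧ t holds there. If u is false, the antecedent forces (u = F, t = T), and (u | (u ⇒ t)) ∧ t holds there. Either way (u | (u ⇒ t)) ∧ t holds.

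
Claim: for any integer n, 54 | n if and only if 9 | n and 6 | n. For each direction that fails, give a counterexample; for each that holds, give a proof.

Not equivalent: only (⇒) holds.

(→) If 54 ∣ n, write n = 54q. Since 54 = 6·9, n = 9·(6q), so 9 ∣ n; and since 54 = 9·6, n = 6·(9q), so 6 ∣ n.

(←) This fails: take n = 18. Both 9 ∣ 18 and 6 ∣ 18, yet 18 is not a multiple of 54 (since 18 = 0·54 + 18), so 54 ∤ 18.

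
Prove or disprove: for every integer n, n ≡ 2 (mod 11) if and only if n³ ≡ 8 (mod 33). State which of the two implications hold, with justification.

[⇐] The residues r modulo 33 with r³ ≡ 8 (mod 33) are exactly {2}, and each is ≡ 2 (mod 11).

[⇒] This fails: take n = 13. Then 13 ≡ 2 (mod 11), but 13³ = 2197 ≡ 19 (mod 33), not 8.

Only the converse holds.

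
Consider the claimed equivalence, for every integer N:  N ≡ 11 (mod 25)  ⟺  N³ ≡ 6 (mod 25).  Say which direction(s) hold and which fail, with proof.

[⇐] Suppose N³ ≡ 6 (mod 25). The only residue r in {0, …, 24} with r³ ≡ 6 (mod 25) is r = 11, so N ≡ 11 (mod 25).

[⇒] Suppose N ≡ 11 (mod 25). Write N = 25j + 11. Then (25j + 11)³ = 15625j³ + 20625j² + 9075j + 1331 = 25(625j³ + 825j² + 363j + 53) + 6, so N³ ≡ 6 (mod 25).

Both directions hold; the statement is true.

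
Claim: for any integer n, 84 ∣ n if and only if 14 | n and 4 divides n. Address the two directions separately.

Only the forward implication holds.

(⇐) This fails: take n = 28. Both 14 ∣ 28 and 4 ∣ 28, yet 28 is not a multiple of 84 (since 28 = 0·84 + 28), so 84 ∤ 28.

(⇒) If 84 ∣ n, write n = 84q. Since 84 = 6·14, n = 14·(6q), so 14 ∣ n; and since 84 = 21·4, n = 4·(21q), so 4 ∣ n.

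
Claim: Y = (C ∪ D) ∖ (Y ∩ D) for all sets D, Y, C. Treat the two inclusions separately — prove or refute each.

Forward inclusion. This inclusion fails. Take D = ∅, Y = {1}, C = ∅; then 1 ∈ Y but 1 ∉ (C ∪ D) ∖ (Y ∩ D).

Reverse inclusion. This inclusion fails. Take D = {1}, Y = ∅, C = ∅; then 1 ∈ (C ∪ D) ∖ (Y ∩ D) but 1 ∉ Y.

Both inclusions fail.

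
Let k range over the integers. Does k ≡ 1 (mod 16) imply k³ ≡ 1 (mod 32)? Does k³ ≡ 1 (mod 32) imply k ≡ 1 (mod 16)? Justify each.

(⇐) The residues r modulo 32 with r³ ≡ 1 (mod 32) are exactly {1}, and each is ≡ 1 (mod 16).

(⇒) This fails: take k = 17. Then 17 ≡ 1 (mod 16), but 17³ = 4913 ≡ 17 (mod 32), not 1.

The forward direction fails; the converse holds.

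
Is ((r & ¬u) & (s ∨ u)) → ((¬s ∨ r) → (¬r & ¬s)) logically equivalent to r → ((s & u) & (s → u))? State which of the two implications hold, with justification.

[⇐] Assume the antecedent. If u is true, the consequent reduces to true regardless of the other variables. If u is false, the antecedent forces (u = F, s = F, r = F) or (u = F, s = T, r = F), and the consequent holds there. Either way the consequent holds.

[⇒] This fails. Under u = F, s = F, r = T, the left side is true but the right side is false.

Only the reverse direction holds.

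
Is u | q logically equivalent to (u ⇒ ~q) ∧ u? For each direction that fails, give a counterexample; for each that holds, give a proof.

(⇒) fails; (⇐) holds.

Forward direction. This fails. Under q = T, u = F, the left side is true but the right side is false.

Converse. Assume the antecedent. If q is true, the antecedent cannot hold. If q is false, the antecedent forces (q = F, u = T), and u | q holds there. Either way u | q holds.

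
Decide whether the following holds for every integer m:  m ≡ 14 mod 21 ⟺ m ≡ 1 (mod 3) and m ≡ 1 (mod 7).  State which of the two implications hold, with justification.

(⇒) fails and (⇐) fails.

Forward direction. This fails: m = 14 gives 14 ≡ 14 (mod 21) but 14 ≡ 2 (mod 3), so the conjunction on the right does not hold.

Converse. This fails: m = 1 satisfies both congruences on the right (1 ≡ 1 mod 3 and 1 ≡ 1 mod 7) yet 1 ≡ 1 (mod 21), not 14.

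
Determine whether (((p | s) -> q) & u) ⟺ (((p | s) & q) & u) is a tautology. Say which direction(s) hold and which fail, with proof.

Only the reverse direction holds.

[⇒] This fails. Under u = T, p = F, q = F, s = F, the left side is true but the right side is false.

[⇐] Assume the antecedent. If p is true, the antecedent forces (u = T, p = T, q = T, s = F) or (u = T, p = T, q = T, s = T), and ((p | s) -> q) & u holds there. If p is false, the antecedent forces (u = T, p = F, q = T, s = T), and ((p | s) -> q) & u holds there. Either way ((p | s) -> q) & u holds.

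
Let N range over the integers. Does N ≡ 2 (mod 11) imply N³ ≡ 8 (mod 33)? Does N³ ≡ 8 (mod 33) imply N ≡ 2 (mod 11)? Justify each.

[⇒] This fails: take N = 13. Then 13 ≡ 2 (mod 11), but 13³ = 2197 ≡ 19 (mod 33), not 8.

[⇐] Conversely, the residues r modulo 33 with r³ ≡ 8 (mod 33) are exactly {2}, and each is ≡ 2 (mod 11).

Only the converse holds.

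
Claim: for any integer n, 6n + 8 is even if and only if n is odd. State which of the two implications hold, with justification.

(⟹) This fails: take n = 0. Then 6n + 8 = 8, which is even, yet n = 0 is even, not odd.

(⟸) Suppose n is odd. Since 6 is even, 6n is even for every n, so 6n + 8 has the same parity as 8, which is even. Hence 6n + 8 is even.

Only the converse holds.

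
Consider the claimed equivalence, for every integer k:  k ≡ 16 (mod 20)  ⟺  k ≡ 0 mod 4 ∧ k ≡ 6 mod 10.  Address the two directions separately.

Forward direction. Suppose k ≡ 16 (mod 20); write k = 20j + 16. Since 4 ∣ 20, reducing mod 4 gives k ≡ 16 ≡ 0 (mod 4); since 10 ∣ 20, reducing mod 10 gives k ≡ 16 ≡ 6 (mod 10).

Converse. If k ≡ 0 (mod 4) and k ≡ 6 (mod 10), then by the Chinese remainder theorem k ≡ 16 (mod 20). This is exactly k ≡ 16 (mod 20).

Equivalent; both directions hold.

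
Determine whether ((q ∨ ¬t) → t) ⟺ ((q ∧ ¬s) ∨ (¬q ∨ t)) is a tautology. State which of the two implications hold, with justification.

Not equivalent: only (⇒) holds.

(→) Assume the antecedent. If s is true, the antecedent forces (s = T, q = F, t = T) or (s = T, q = T, t = T), and (q ∧ ¬s) ∨ (¬q ∨ t) holds there. If s is false, (q ∧ ¬s) ∨ (¬q ∨ t) reduces to true regardless of the other variables. Either way (q ∧ ¬s) ∨ (¬q ∨ t) holds.

(←) This fails. Under s = F, q = F, t = F, the left side is false but the right side is true.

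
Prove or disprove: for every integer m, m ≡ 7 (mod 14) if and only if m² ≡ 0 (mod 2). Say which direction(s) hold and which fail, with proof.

(⟹) This fails: take m = 7. Then 7 ≡ 7 (mod 14), but 7² = 49 ≡ 1 (mod 2), not 0.

(⟸) This fails: take m = 0. Then 0² = 0 ≡ 0 (mod 2), yet 0 ≡ 0 (mod 14), not 7.

(⇒) fails and (⇐) fails.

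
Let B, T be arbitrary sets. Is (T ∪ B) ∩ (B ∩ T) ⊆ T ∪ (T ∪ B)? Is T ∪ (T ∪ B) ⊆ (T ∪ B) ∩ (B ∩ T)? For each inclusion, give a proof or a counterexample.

Forward inclusion. Let x ∈ (T ∪ B) ∩ (B ∩ T). Then x ∈ B ∩ T, from which x ∈ T ∪ (T ∪ B).

Reverse inclusion. This inclusion fails. Take B = {1}, T = ∅; then 1 ∈ T ∪ (T ∪ B) but 1 ∉ (T ∪ B) ∩ (B ∩ T).

Only the forward inclusion holds.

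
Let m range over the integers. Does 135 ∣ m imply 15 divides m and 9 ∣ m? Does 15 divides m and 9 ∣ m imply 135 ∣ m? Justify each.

(⟹) If 135 ∣ m, write m = 135q. Since 135 = 9·15, m = 15·(9q), so 15 ∣ m; and since 135 = 15·9, m = 9·(15q), so 9 ∣ m.

(⟸) This fails: take m = 45. Both 15 ∣ 45 and 9 ∣ 45, yet 45 is not a multiple of 135 (since 45 = 0·135 + 45), so 135 ∤ 45.

Not equivalent: only (⇒) holds.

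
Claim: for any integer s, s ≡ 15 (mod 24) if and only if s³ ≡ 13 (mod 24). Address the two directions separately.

Neither direction holds.

(→) This fails: take s = 15. Then 15 ≡ 15 (mod 24), but 15³ = 3375 ≡ 15 (mod 24), not 13.

(←) This fails: take s = 13. Then 13³ = 2197 ≡ 13 (mod 24), yet 13 ≡ 13 (mod 24), not 15.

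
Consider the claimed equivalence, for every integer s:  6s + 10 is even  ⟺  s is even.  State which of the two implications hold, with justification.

Forward direction. This fails: take s = 5. Then 6s + 10 = 40, which is even, yet s = 5 is odd, not even.

Converse. Suppose s is even. Since 6 is even, 6s is even for every s, so 6s + 10 has the same parity as 10, which is even. Hence 6s + 10 is even.

The forward direction fails; the converse holds.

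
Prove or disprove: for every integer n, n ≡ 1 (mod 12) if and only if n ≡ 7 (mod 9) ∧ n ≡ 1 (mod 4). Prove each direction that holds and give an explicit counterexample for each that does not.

[⇒] This fails: n = 1 gives 1 ≡ 1 (mod 12) but 1 ≡ 1 (mod 9), so the conjunction on the right does not hold.

[⇐] Conversely, if n ≡ 7 (mod 9) and n ≡ 1 (mod 4), then by the Chinese remainder theorem n ≡ 25 (mod 36). Since 25 ≡ 1 (mod 12) and 12 ∣ 36, we get n ≡ 1 (mod 12).

Not equivalent: only (⇐) holds.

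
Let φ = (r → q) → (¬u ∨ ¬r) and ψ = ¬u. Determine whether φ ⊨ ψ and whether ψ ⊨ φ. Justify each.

Forward direction. This fails. Under r = F, u = T, q = F, the left side is true but the right side is false.

Converse. Assume the antecedent. If r is true, the antecedent forces (r = T, u = F, q = F) or (r = T, u = F, q = T), and (r → q) → (¬u ∨ ¬r) holds there. If r is false, (r → q) → (¬u ∨ ¬r) reduces to true regardless of the other variables. Either way (r → q) → (¬u ∨ ¬r) holds.

Not equivalent: only (⇐) holds.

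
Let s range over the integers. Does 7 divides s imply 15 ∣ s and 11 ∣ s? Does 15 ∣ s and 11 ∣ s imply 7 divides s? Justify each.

[⇒] This fails: take s = 7. Certainly 7 ∣ 7, but 15 ∤ 7.

[⇐] This fails: take s = 165. Both 15 ∣ 165 and 11 ∣ 165, yet 165 is not a multiple of 7 (since 165 = 23·7 + 4), so 7 ∤ 165.

Neither direction holds.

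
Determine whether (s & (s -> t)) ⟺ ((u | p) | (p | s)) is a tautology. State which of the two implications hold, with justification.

[⇒] Assume the antecedent. If s is true, (u | p) | (p | s) reduces to true regardless of the other variables. If s is false, the antecedent cannot hold. Either way (u | p) | (p | s) holds.

[⇐] This fails. Under t = F, s = T, p = F, u = F, the left side is false but the right side is true.

Only the forward direction holds.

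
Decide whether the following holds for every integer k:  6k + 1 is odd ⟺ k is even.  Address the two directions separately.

Only the reverse direction holds.

(←) Suppose k is even. Since 6 is even, 6k is even for every k, so 6k + 1 has the same parity as 1, which is odd. Hence 6k + 1 is odd.

(→) This fails: take k = 1. Then 6k + 1 = 7, which is odd, yet k = 1 is odd, not even.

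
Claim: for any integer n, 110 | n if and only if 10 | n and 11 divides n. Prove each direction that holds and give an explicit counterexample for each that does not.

Both directions hold; the statement is true.

Forward direction. If 110 ∣ n, write n = 110q. Since 110 = 11·10, n = 10·(11q), so 10 ∣ n; and since 110 = 10·11, n = 11·(10q), so 11 ∣ n.

Converse. Suppose 10 ∣ n and 11 ∣ n. Any common multiple of 10 and 11 is a multiple of their lcm; here gcd(10, 11) = 1, so lcm(10, 11) = 10·11 = 110, so 110 ∣ n.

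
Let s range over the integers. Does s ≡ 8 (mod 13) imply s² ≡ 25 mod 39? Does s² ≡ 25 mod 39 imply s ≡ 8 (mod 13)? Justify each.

Neither direction holds.

[⇒] This fails: take s = 21. Then 21 ≡ 8 (mod 13), but 21² = 441 ≡ 12 (mod 39), not 25.

[⇐] This fails: take s = 5. Then 5² = 25 ≡ 25 (mod 39), yet 5 ≡ 5 (mod 13), not 8.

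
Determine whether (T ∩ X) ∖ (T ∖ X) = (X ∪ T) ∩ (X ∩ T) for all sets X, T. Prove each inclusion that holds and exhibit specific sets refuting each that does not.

Both inclusions hold; the sets are equal.

(⊆) Let x ∈ (T ∩ X) ∖ (T ∖ X). Then x ∈ X ∩ T, from which x ∈ (X ∪ T) ∩ (X ∩ T).

(⊇) Let x ∈ (X ∪ T) ∩ (X ∩ T). Then x ∈ X ∩ T, from which x ∈ (T ∩ X) ∖ (T ∖ X).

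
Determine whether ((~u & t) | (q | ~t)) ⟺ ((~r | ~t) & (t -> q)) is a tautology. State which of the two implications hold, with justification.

[⇒] This fails. Under t = T, u = F, q = F, r = F, the left side is true but the right side is false.

[⇐] Assume the antecedent. If t is true, the antecedent forces (t = T, u = F, q = T, r = F) or (t = T, u = T, q = T, r = F), and (~u & t) | (q | ~t) holds there. If t is false, (~u & t) | (q | ~t) reduces to true regardless of the other variables. Either way (~u & t) | (q | ~t) holds.

(⇒) fails; (⇐) holds.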